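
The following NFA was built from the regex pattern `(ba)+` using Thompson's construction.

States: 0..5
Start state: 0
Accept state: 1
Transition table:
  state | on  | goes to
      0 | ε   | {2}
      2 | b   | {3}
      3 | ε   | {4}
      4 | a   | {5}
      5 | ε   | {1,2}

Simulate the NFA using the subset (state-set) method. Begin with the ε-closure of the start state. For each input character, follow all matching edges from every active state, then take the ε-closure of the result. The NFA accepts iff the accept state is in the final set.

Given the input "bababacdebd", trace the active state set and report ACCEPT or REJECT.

start: ε-closure({0}) = {0,2}
'b' @ 1: {3,4}
'a' @ 2: {1,2,5}  (accept∈set)
'b' @ 3: {3,4}
'a' @ 4: {1,2,5}  (accept∈set)
'b' @ 5: {3,4}
'a' @ 6: {1,2,5}  (accept∈set)
'c' @ 7: {}  — state set empty
rest 'debd' ignored (set empty)
final: {}; accept 1 not in set

Answer: REJECT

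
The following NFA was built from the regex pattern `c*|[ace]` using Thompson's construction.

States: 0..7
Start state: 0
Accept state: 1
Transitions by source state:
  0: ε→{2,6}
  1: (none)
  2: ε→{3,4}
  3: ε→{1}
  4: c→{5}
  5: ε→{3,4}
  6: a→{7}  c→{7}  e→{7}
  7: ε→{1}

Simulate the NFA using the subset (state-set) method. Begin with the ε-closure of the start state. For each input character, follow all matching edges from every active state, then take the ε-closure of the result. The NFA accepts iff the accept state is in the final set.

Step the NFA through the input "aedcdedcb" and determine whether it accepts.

Answer: REJECT

Trace:
start: ε-closure({0}) = {0,1,2,3,4,6}
'a' @ 1: {1,7}  [accepting]
'e' @ 2: {}  — no active states
rest 'dcdedcb' ignored (set empty)
after full input: {}  (accept=1 not in)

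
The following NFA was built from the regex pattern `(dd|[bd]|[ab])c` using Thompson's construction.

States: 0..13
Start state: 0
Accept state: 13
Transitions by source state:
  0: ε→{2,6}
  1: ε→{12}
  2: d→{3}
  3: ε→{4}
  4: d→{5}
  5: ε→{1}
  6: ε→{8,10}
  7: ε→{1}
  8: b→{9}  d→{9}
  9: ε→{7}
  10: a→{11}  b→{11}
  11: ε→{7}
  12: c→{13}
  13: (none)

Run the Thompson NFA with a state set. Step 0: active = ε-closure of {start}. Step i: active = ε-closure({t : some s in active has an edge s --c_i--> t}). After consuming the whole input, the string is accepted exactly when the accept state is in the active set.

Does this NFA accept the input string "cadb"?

Answer: REJECT

Steps:
initial (ε-close {0}): {0,2,6,8,10}
'c' @ 1: {}  — state set empty
rest 'adb' ignored (set empty)
final: {}; accept 13 not in set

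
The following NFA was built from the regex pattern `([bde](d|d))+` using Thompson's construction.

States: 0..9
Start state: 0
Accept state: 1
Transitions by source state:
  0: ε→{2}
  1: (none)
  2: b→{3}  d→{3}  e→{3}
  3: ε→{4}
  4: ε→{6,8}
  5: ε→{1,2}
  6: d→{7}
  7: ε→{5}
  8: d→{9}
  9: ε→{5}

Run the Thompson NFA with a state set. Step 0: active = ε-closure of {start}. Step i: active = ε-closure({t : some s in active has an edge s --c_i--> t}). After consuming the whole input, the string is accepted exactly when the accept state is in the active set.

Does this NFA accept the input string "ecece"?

Answer: REJECT

Derivation:
initial (ε-close {0}): {0,2}
'e' @ 1: {3,4,6,8}
'c' @ 2: {}  — no active states
rest 'ece' ignored (set empty)
after full input: {}  (accept=1 not in)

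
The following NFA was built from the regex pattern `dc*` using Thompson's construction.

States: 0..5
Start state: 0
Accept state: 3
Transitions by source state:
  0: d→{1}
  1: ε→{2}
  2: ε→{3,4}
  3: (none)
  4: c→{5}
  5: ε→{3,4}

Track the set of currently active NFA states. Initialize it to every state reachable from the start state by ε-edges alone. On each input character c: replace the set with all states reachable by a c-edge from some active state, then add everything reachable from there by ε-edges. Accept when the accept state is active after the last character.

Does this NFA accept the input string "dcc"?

Answer: ACCEPT

Trace:
initial (ε-close {0}): {0}
'd' @ 1: {1,2,3,4}  [accepting]
'c' @ 2: {3,4,5}  [accepting]
'c' @ 3: {3,4,5}  [accepting]
final: {3,4,5}; accept 3 in set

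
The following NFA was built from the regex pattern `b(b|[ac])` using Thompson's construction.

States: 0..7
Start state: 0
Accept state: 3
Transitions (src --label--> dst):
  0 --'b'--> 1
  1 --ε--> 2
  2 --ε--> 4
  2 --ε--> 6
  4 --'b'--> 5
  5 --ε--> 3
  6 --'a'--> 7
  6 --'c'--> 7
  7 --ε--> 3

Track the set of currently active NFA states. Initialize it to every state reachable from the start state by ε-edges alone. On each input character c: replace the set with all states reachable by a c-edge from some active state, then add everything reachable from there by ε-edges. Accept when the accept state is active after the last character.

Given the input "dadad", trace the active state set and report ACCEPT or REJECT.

Answer: REJECT

Steps:
S₀ = ε-closure({0}) = {0}
'd' @ 1: {}  — state set empty
rest 'adad' ignored (set empty)
final: {}; accept 3 not in set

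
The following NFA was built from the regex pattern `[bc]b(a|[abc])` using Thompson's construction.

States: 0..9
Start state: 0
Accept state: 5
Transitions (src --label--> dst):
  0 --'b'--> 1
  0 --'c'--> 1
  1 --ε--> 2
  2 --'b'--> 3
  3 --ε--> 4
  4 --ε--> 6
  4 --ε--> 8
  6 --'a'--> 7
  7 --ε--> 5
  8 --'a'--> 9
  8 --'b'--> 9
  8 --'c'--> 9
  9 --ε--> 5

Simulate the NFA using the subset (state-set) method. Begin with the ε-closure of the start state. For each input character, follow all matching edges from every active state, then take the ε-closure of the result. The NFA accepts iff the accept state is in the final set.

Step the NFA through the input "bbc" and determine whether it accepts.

Answer: ACCEPT

Steps:
S₀ = ε-closure({0}) = {0}
'b' @ 1: {1,2}
'b' @ 2: {3,4,6,8}
'c' @ 3: {5,9}  ✓accept
after full input: {5,9}  (accept=5 in)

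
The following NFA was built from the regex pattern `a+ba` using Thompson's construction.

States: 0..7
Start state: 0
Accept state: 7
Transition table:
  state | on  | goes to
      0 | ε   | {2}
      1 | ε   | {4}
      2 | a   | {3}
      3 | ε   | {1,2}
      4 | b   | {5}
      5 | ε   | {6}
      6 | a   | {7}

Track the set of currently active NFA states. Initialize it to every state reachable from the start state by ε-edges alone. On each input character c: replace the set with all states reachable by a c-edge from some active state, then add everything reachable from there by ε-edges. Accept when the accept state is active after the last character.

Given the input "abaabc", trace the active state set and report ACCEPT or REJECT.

S₀ = ε-closure({0}) = {0,2}
'a' @ 1: {1,2,3,4}
'b' @ 2: {5,6}
'a' @ 3: {7}  (accept∈set)
'a' @ 4: {}  — dead — no transitions
rest 'bc' ignored (set empty)
final: {}; accept 7 not in set

Answer: REJECT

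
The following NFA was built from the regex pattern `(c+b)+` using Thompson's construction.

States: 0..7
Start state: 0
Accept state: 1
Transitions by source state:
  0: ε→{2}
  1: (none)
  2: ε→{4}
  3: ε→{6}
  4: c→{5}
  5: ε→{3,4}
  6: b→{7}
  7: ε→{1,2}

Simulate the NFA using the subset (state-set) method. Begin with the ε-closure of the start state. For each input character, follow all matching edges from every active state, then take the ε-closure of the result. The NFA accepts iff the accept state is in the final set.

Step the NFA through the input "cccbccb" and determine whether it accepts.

Answer: ACCEPT

Steps:
S₀ = ε-closure({0}) = {0,2,4}
'c' @ 1: {3,4,5,6}
'c' @ 2: {3,4,5,6}
'c' @ 3: {3,4,5,6}
'b' @ 4: {1,2,4,7}  ✓accept
'c' @ 5: {3,4,5,6}
'c' @ 6: {3,4,5,6}
'b' @ 7: {1,2,4,7}  ✓accept
end set {1,2,4,7} — state 1 in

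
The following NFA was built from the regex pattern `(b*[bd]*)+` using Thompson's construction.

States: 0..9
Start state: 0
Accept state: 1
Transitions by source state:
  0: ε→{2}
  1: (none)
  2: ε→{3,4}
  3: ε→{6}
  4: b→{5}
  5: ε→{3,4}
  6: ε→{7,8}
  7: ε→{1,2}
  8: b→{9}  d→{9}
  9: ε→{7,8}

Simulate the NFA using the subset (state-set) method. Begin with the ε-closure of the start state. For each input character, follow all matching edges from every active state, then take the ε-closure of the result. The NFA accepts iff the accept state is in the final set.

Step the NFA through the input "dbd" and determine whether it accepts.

Answer: ACCEPT

Steps:
S₀ = ε-closure({0}) = {0,1,2,3,4,6,7,8}
'd' @ 1: {1,2,3,4,6,7,8,9}  (accept∈set)
'b' @ 2: {1,2,3,4,5,6,7,8,9}  (accept∈set)
'd' @ 3: {1,2,3,4,6,7,8,9}  (accept∈set)
final: {1,2,3,4,6,7,8,9}; accept 1 in set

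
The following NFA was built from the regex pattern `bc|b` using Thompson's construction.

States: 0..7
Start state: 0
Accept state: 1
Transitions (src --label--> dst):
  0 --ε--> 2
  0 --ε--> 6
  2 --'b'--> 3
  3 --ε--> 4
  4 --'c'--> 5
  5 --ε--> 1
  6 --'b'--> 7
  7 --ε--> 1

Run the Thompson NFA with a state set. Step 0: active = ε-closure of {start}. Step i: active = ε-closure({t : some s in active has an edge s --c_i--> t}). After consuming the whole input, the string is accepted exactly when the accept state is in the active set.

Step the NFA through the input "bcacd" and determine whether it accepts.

start: ε-closure({0}) = {0,2,6}
'b' @ 1: {1,3,4,7}  ✓accept
'c' @ 2: {1,5}  ✓accept
'a' @ 3: {}  — no active states
rest 'cd' ignored (set empty)
after full input: {}  (accept=1 not in)

Answer: REJECT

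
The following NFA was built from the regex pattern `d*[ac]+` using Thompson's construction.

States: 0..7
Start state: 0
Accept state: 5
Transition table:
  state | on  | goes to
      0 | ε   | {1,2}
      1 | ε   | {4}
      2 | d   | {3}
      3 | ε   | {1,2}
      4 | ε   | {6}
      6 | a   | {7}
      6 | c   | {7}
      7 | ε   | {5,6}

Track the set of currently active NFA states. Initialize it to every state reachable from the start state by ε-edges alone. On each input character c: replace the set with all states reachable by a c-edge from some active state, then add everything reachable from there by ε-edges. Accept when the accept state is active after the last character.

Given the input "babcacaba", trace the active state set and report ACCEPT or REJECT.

Answer: REJECT

Trace:
start: ε-closure({0}) = {0,1,2,4,6}
'b' @ 1: {}  — dead — no transitions
rest 'abcacaba' ignored (set empty)
final: {}; accept 5 not in set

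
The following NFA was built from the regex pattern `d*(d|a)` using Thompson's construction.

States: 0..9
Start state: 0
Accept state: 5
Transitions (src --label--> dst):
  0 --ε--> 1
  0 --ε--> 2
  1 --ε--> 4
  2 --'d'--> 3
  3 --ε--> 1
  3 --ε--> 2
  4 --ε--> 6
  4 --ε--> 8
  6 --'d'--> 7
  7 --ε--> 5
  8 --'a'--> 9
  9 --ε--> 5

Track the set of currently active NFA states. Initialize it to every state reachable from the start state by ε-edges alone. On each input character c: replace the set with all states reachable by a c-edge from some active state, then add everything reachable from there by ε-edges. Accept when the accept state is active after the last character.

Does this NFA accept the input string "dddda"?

initial (ε-close {0}): {0,1,2,4,6,8}
'd' @ 1: {1,2,3,4,5,6,7,8}  ✓accept
'd' @ 2: {1,2,3,4,5,6,7,8}  ✓accept
'd' @ 3: {1,2,3,4,5,6,7,8}  ✓accept
'd' @ 4: {1,2,3,4,5,6,7,8}  ✓accept
'a' @ 5: {5,9}  ✓accept
after full input: {5,9}  (accept=5 in)

Answer: ACCEPT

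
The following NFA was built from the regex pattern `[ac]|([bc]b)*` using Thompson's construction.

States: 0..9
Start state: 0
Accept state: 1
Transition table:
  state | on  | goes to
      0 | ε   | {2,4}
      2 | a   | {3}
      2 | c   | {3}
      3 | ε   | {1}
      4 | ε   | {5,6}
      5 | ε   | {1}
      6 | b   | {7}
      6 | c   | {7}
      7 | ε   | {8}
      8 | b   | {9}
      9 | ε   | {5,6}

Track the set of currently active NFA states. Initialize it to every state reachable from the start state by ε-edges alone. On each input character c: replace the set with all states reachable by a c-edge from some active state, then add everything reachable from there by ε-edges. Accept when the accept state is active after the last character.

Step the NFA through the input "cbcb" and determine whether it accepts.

Answer: ACCEPT

Steps:
initial (ε-close {0}): {0,1,2,4,5,6}
'c' @ 1: {1,3,7,8}  (accept∈set)
'b' @ 2: {1,5,6,9}  (accept∈set)
'c' @ 3: {7,8}
'b' @ 4: {1,5,6,9}  (accept∈set)
after full input: {1,5,6,9}  (accept=1 in)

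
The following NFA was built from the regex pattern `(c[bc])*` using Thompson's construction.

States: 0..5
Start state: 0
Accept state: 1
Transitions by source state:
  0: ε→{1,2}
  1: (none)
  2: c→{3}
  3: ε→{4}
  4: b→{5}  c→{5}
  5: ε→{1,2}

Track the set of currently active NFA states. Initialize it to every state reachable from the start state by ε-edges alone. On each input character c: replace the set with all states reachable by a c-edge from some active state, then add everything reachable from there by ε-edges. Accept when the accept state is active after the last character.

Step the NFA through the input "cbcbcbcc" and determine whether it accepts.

Answer: ACCEPT

Steps:
initial (ε-close {0}): {0,1,2}
'c' @ 1: {3,4}
'b' @ 2: {1,2,5}  ✓accept
'c' @ 3: {3,4}
'b' @ 4: {1,2,5}  ✓accept
'c' @ 5: {3,4}
'b' @ 6: {1,2,5}  ✓accept
'c' @ 7: {3,4}
'c' @ 8: {1,2,5}  ✓accept
final: {1,2,5}; accept 1 in set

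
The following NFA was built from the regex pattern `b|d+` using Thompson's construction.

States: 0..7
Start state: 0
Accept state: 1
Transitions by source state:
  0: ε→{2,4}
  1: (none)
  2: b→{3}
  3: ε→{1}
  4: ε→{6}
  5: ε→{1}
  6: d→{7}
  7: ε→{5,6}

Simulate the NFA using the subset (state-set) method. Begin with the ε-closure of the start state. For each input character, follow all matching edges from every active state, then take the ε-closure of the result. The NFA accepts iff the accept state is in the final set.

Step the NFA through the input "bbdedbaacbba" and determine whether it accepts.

initial (ε-close {0}): {0,2,4,6}
'b' @ 1: {1,3}  (accept∈set)
'b' @ 2: {}  — state set empty
rest 'dedbaacbba' ignored (set empty)
final: {}; accept 1 not in set

Answer: REJECT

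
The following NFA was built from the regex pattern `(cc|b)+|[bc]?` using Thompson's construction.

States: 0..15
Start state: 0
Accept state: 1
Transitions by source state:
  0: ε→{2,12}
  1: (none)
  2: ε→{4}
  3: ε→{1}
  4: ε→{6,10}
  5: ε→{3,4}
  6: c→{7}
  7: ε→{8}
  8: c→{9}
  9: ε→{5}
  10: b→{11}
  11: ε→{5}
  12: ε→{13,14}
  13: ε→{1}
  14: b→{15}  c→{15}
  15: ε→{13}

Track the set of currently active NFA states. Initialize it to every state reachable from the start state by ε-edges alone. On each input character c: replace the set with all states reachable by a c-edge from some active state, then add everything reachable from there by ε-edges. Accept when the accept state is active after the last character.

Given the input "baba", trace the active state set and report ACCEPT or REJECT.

initial (ε-close {0}): {0,1,2,4,6,10,12,13,14}
'b' @ 1: {1,3,4,5,6,10,11,13,15}  (accept∈set)
'a' @ 2: {}  — state set empty
rest 'ba' ignored (set empty)
end set {} — state 1 not in

Answer: REJECT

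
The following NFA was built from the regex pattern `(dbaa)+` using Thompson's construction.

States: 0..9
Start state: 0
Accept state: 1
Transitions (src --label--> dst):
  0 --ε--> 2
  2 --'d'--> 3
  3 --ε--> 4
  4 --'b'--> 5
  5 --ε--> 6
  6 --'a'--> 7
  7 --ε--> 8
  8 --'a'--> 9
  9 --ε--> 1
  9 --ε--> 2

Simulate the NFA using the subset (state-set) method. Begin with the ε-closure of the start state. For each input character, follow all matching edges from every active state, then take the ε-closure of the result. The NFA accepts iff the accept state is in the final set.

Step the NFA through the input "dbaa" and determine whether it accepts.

Answer: ACCEPT

Derivation:
initial (ε-close {0}): {0,2}
'd' @ 1: {3,4}
'b' @ 2: {5,6}
'a' @ 3: {7,8}
'a' @ 4: {1,2,9}  ✓accept
after full input: {1,2,9}  (accept=1 in)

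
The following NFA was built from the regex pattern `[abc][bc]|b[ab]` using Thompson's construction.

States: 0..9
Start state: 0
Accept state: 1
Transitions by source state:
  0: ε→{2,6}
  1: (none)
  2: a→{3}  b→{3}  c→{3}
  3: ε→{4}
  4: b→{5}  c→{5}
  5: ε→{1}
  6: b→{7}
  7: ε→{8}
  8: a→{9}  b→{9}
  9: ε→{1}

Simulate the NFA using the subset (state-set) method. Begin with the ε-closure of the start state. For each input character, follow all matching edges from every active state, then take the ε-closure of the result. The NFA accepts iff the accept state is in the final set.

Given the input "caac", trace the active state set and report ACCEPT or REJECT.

initial (ε-close {0}): {0,2,6}
'c' @ 1: {3,4}
'a' @ 2: {}  — no active states
rest 'ac' ignored (set empty)
end set {} — state 1 not in

Answer: REJECT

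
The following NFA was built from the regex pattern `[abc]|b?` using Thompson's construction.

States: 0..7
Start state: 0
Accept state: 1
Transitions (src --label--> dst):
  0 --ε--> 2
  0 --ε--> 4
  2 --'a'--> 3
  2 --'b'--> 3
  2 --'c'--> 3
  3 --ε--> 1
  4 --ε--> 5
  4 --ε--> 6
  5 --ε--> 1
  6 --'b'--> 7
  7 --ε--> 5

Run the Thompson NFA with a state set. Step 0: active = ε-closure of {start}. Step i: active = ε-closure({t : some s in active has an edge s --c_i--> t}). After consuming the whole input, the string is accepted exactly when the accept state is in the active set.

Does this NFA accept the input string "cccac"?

Answer: REJECT

Trace:
S₀ = ε-closure({0}) = {0,1,2,4,5,6}
'c' @ 1: {1,3}  (accept∈set)
'c' @ 2: {}  — no active states
rest 'cac' ignored (set empty)
final: {}; accept 1 not in set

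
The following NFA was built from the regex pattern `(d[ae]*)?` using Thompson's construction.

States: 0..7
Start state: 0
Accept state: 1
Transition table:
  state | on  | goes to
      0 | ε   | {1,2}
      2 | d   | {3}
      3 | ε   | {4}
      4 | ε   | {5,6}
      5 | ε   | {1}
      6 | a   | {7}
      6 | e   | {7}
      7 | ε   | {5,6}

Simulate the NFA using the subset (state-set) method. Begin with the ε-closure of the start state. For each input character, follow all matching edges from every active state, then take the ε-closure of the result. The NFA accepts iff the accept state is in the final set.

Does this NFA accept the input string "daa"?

Answer: ACCEPT

Steps:
initial (ε-close {0}): {0,1,2}
'd' @ 1: {1,3,4,5,6}  [accepting]
'a' @ 2: {1,5,6,7}  [accepting]
'a' @ 3: {1,5,6,7}  [accepting]
final: {1,5,6,7}; accept 1 in set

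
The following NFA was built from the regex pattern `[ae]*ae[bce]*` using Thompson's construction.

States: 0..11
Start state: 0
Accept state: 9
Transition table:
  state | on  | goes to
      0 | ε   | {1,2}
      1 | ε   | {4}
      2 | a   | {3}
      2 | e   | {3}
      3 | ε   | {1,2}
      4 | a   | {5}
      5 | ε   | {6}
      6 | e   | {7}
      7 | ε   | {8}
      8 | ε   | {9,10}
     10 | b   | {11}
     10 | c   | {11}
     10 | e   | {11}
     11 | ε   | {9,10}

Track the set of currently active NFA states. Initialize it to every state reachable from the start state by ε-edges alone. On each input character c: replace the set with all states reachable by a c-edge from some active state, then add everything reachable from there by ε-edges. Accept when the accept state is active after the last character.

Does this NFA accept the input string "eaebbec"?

Answer: ACCEPT

Steps:
initial (ε-close {0}): {0,1,2,4}
'e' @ 1: {1,2,3,4}
'a' @ 2: {1,2,3,4,5,6}
'e' @ 3: {1,2,3,4,7,8,9,10}  ✓accept
'b' @ 4: {9,10,11}  ✓accept
'b' @ 5: {9,10,11}  ✓accept
'e' @ 6: {9,10,11}  ✓accept
'c' @ 7: {9,10,11}  ✓accept
end set {9,10,11} — state 9 in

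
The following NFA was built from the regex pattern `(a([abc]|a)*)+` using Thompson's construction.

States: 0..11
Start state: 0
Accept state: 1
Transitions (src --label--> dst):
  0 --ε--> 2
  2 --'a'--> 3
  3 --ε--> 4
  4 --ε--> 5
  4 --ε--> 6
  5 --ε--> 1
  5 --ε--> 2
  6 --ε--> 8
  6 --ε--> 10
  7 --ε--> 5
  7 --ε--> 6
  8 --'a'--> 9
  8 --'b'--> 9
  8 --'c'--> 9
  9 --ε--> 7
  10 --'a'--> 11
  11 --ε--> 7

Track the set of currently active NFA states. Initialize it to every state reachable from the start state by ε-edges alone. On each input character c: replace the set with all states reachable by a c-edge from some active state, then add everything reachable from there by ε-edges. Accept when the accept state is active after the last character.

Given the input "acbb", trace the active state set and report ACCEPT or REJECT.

S₀ = ε-closure({0}) = {0,2}
'a' @ 1: {1,2,3,4,5,6,8,10}  [accepting]
'c' @ 2: {1,2,5,6,7,8,9,10}  [accepting]
'b' @ 3: {1,2,5,6,7,8,9,10}  [accepting]
'b' @ 4: {1,2,5,6,7,8,9,10}  [accepting]
after full input: {1,2,5,6,7,8,9,10}  (accept=1 in)

Answer: ACCEPT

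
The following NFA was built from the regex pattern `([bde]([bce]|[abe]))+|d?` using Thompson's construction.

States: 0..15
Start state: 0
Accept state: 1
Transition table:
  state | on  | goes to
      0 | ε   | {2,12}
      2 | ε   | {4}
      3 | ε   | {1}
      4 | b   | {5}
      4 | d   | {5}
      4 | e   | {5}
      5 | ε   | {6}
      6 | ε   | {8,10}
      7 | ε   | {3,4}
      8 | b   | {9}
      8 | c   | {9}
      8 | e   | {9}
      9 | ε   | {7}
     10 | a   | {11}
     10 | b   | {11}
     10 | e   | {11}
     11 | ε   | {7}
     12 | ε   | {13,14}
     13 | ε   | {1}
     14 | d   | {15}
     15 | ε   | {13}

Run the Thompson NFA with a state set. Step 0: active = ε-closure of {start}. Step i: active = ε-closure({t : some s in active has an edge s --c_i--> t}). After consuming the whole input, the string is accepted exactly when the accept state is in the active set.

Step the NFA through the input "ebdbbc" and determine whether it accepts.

start: ε-closure({0}) = {0,1,2,4,12,13,14}
'e' @ 1: {5,6,8,10}
'b' @ 2: {1,3,4,7,9,11}  [accepting]
'd' @ 3: {5,6,8,10}
'b' @ 4: {1,3,4,7,9,11}  [accepting]
'b' @ 5: {5,6,8,10}
'c' @ 6: {1,3,4,7,9}  [accepting]
final: {1,3,4,7,9}; accept 1 in set

Answer: ACCEPT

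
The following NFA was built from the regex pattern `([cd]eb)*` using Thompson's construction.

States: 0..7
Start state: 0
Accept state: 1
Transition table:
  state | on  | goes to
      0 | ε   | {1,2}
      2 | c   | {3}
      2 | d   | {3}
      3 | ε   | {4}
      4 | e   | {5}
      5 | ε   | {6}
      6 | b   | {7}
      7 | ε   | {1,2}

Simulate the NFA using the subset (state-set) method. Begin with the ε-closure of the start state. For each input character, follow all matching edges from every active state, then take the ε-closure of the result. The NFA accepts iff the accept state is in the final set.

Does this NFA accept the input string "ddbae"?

initial (ε-close {0}): {0,1,2}
'd' @ 1: {3,4}
'd' @ 2: {}  — no active states
rest 'bae' ignored (set empty)
final: {}; accept 1 not in set

Answer: REJECT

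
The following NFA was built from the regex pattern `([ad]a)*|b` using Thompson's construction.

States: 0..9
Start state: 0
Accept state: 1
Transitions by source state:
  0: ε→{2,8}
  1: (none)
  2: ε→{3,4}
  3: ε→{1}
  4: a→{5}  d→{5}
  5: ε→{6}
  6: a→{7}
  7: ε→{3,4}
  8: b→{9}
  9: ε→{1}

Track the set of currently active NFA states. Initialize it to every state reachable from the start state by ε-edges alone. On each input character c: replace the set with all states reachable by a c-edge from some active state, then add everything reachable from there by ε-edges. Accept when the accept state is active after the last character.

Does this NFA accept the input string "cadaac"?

Answer: REJECT

Steps:
initial (ε-close {0}): {0,1,2,3,4,8}
'c' @ 1: {}  — state set empty
rest 'adaac' ignored (set empty)
after full input: {}  (accept=1 not in)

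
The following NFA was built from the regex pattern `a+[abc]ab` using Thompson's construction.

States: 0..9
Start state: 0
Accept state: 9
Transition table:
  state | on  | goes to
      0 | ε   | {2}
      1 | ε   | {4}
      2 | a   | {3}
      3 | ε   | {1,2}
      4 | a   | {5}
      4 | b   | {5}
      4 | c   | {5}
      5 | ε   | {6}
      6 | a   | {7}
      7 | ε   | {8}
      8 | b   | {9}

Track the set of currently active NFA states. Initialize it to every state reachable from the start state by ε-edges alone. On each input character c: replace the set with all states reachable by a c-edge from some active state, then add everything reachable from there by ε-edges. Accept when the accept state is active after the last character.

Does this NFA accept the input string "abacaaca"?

Answer: REJECT

Steps:
start: ε-closure({0}) = {0,2}
'a' @ 1: {1,2,3,4}
'b' @ 2: {5,6}
'a' @ 3: {7,8}
'c' @ 4: {}  — dead — no transitions
rest 'aaca' ignored (set empty)
end set {} — state 9 not in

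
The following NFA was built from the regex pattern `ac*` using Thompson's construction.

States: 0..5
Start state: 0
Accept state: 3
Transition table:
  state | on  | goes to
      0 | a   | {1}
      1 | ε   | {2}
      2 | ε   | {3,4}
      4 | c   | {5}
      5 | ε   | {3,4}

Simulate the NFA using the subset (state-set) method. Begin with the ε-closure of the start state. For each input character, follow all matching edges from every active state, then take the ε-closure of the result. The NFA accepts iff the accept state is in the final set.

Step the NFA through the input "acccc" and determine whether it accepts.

S₀ = ε-closure({0}) = {0}
'a' @ 1: {1,2,3,4}  ✓accept
'c' @ 2: {3,4,5}  ✓accept
'c' @ 3: {3,4,5}  ✓accept
'c' @ 4: {3,4,5}  ✓accept
'c' @ 5: {3,4,5}  ✓accept
end set {3,4,5} — state 3 in

Answer: ACCEPT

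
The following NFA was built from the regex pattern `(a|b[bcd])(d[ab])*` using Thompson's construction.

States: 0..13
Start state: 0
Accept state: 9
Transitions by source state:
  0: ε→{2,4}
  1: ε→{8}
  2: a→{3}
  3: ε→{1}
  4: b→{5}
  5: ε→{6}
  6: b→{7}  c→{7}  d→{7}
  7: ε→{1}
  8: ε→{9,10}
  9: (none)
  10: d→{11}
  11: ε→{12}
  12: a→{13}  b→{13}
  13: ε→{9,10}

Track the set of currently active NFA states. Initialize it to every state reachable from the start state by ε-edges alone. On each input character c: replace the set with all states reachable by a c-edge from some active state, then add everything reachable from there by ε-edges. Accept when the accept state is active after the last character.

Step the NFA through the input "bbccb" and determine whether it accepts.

start: ε-closure({0}) = {0,2,4}
'b' @ 1: {5,6}
'b' @ 2: {1,7,8,9,10}  [accepting]
'c' @ 3: {}  — state set empty
rest 'cb' ignored (set empty)
final: {}; accept 9 not in set

Answer: REJECT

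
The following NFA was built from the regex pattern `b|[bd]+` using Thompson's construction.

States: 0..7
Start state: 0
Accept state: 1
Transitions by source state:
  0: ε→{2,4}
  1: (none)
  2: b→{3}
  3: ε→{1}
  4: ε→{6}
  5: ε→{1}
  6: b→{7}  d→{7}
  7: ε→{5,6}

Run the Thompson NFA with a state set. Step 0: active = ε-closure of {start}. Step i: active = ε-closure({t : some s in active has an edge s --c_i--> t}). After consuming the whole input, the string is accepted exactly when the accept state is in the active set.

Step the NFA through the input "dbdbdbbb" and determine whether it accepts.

Answer: ACCEPT

Steps:
initial (ε-close {0}): {0,2,4,6}
'd' @ 1: {1,5,6,7}  (accept∈set)
'b' @ 2: {1,5,6,7}  (accept∈set)
'd' @ 3: {1,5,6,7}  (accept∈set)
'b' @ 4: {1,5,6,7}  (accept∈set)
'd' @ 5: {1,5,6,7}  (accept∈set)
'b' @ 6: {1,5,6,7}  (accept∈set)
'b' @ 7: {1,5,6,7}  (accept∈set)
'b' @ 8: {1,5,6,7}  (accept∈set)
final: {1,5,6,7}; accept 1 in set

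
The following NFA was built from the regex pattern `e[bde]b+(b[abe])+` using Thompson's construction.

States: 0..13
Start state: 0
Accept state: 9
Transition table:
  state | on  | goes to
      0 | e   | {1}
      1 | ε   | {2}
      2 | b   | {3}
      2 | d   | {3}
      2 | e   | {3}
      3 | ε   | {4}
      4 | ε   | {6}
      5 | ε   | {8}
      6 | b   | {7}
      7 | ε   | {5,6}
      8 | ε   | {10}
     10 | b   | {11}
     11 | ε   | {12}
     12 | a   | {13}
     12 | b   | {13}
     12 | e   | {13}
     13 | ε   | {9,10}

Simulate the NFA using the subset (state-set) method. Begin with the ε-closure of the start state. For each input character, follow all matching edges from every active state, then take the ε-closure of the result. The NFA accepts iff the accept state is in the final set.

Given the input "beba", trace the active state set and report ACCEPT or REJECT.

S₀ = ε-closure({0}) = {0}
'b' @ 1: {}  — state set empty
rest 'eba' ignored (set empty)
final: {}; accept 9 not in set

Answer: REJECT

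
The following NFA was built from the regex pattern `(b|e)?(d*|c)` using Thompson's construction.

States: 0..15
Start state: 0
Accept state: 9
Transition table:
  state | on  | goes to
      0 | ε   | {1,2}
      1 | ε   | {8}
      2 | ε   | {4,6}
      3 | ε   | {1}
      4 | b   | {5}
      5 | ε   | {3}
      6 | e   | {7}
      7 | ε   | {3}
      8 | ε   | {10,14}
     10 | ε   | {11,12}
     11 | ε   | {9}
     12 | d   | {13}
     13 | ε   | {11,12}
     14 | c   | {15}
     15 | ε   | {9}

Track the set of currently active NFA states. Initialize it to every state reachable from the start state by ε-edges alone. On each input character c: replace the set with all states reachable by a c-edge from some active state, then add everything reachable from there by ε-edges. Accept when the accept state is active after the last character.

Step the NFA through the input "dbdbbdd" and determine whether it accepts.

Answer: REJECT

Derivation:
start: ε-closure({0}) = {0,1,2,4,6,8,9,10,11,12,14}
'd' @ 1: {9,11,12,13}  [accepting]
'b' @ 2: {}  — dead — no transitions
rest 'dbbdd' ignored (set empty)
end set {} — state 9 not in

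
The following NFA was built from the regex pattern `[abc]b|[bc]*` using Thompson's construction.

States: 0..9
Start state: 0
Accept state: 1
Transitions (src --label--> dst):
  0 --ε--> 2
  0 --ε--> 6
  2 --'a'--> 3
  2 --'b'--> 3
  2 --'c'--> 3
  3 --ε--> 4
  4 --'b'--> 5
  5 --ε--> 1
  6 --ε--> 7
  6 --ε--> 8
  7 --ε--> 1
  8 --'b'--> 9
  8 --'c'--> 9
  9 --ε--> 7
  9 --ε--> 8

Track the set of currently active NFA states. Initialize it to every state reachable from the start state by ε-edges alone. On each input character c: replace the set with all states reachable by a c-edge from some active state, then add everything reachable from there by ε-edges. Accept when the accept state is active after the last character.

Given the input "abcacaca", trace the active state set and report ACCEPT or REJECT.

S₀ = ε-closure({0}) = {0,1,2,6,7,8}
'a' @ 1: {3,4}
'b' @ 2: {1,5}  ✓accept
'c' @ 3: {}  — no active states
rest 'acaca' ignored (set empty)
after full input: {}  (accept=1 not in)

Answer: REJECT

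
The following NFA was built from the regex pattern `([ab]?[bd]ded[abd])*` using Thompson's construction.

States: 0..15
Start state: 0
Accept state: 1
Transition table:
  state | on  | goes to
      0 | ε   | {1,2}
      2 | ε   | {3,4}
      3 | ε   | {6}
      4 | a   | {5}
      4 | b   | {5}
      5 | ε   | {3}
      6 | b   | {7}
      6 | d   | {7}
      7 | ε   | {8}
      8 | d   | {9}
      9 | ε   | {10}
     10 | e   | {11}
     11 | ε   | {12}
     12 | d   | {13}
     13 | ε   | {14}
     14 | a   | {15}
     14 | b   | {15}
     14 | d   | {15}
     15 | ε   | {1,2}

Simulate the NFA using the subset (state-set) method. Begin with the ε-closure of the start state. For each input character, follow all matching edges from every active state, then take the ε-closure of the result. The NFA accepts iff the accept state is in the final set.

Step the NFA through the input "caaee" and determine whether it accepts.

Answer: REJECT

Trace:
start: ε-closure({0}) = {0,1,2,3,4,6}
'c' @ 1: {}  — dead — no transitions
rest 'aaee' ignored (set empty)
end set {} — state 1 not in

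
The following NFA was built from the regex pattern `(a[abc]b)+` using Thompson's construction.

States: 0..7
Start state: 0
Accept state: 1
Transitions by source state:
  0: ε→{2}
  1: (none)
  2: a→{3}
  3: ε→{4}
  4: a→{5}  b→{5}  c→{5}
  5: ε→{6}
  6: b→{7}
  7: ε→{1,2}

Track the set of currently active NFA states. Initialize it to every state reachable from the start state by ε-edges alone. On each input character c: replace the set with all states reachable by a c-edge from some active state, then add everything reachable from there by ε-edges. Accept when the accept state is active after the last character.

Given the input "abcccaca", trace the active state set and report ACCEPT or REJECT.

Answer: REJECT

Trace:
start: ε-closure({0}) = {0,2}
'a' @ 1: {3,4}
'b' @ 2: {5,6}
'c' @ 3: {}  — dead — no transitions
rest 'ccaca' ignored (set empty)
after full input: {}  (accept=1 not in)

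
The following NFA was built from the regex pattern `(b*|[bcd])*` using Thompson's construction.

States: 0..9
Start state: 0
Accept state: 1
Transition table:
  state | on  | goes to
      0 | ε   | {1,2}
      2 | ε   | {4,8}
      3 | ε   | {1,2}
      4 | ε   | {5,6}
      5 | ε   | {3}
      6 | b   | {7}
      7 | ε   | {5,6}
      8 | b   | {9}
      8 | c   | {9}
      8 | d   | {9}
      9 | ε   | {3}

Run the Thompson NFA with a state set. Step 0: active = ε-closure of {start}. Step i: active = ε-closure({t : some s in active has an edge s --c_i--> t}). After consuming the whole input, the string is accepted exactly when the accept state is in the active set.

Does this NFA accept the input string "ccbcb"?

Answer: ACCEPT

Trace:
start: ε-closure({0}) = {0,1,2,3,4,5,6,8}
'c' @ 1: {1,2,3,4,5,6,8,9}  ✓accept
'c' @ 2: {1,2,3,4,5,6,8,9}  ✓accept
'b' @ 3: {1,2,3,4,5,6,7,8,9}  ✓accept
'c' @ 4: {1,2,3,4,5,6,8,9}  ✓accept
'b' @ 5: {1,2,3,4,5,6,7,8,9}  ✓accept
after full input: {1,2,3,4,5,6,7,8,9}  (accept=1 in)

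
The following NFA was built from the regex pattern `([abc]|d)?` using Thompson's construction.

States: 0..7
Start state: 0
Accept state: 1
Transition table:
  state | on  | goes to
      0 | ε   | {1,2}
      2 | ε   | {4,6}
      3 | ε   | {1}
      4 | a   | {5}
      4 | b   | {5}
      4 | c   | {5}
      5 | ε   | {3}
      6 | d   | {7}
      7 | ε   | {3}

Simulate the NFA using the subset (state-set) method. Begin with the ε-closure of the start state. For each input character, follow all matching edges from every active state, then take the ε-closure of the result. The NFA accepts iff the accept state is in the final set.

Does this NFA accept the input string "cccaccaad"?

Answer: REJECT

Derivation:
initial (ε-close {0}): {0,1,2,4,6}
'c' @ 1: {1,3,5}  (accept∈set)
'c' @ 2: {}  — state set empty
rest 'caccaad' ignored (set empty)
after full input: {}  (accept=1 not in)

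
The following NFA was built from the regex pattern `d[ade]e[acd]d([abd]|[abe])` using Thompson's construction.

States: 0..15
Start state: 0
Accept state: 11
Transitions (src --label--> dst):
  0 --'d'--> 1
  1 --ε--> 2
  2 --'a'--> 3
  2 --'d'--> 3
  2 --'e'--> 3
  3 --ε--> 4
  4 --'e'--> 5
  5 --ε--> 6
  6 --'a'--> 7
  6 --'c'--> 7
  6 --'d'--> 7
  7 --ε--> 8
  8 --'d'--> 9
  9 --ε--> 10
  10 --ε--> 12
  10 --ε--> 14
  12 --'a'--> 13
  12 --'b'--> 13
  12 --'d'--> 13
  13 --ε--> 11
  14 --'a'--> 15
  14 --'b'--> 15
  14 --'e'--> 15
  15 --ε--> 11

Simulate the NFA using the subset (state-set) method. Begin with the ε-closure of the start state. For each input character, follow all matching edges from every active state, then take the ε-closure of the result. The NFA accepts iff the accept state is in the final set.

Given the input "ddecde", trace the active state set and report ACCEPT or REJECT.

S₀ = ε-closure({0}) = {0}
'd' @ 1: {1,2}
'd' @ 2: {3,4}
'e' @ 3: {5,6}
'c' @ 4: {7,8}
'd' @ 5: {9,10,12,14}
'e' @ 6: {11,15}  ✓accept
final: {11,15}; accept 11 in set

Answer: ACCEPT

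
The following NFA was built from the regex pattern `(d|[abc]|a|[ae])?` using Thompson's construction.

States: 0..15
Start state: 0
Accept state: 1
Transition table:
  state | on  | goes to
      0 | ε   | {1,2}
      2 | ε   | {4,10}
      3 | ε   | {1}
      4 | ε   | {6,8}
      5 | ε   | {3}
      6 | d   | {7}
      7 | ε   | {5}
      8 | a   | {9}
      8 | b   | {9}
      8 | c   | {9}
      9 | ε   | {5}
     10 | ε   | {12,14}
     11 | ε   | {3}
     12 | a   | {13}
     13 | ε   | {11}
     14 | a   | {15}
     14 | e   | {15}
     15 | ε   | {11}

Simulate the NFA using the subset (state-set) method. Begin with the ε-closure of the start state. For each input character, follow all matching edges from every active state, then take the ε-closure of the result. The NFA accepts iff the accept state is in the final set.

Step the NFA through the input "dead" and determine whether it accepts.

S₀ = ε-closure({0}) = {0,1,2,4,6,8,10,12,14}
'd' @ 1: {1,3,5,7}  (accept∈set)
'e' @ 2: {}  — state set empty
rest 'ad' ignored (set empty)
final: {}; accept 1 not in set

Answer: REJECT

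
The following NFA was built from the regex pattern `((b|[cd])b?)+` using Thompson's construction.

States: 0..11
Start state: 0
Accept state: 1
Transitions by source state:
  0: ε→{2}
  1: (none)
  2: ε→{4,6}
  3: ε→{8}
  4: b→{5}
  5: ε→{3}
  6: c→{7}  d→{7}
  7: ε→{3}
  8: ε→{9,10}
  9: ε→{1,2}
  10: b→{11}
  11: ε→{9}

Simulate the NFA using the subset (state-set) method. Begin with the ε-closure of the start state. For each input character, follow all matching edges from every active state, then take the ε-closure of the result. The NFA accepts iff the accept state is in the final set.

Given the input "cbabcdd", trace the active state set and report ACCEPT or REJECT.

Answer: REJECT

Derivation:
S₀ = ε-closure({0}) = {0,2,4,6}
'c' @ 1: {1,2,3,4,6,7,8,9,10}  ✓accept
'b' @ 2: {1,2,3,4,5,6,8,9,10,11}  ✓accept
'a' @ 3: {}  — dead — no transitions
rest 'bcdd' ignored (set empty)
end set {} — state 1 not in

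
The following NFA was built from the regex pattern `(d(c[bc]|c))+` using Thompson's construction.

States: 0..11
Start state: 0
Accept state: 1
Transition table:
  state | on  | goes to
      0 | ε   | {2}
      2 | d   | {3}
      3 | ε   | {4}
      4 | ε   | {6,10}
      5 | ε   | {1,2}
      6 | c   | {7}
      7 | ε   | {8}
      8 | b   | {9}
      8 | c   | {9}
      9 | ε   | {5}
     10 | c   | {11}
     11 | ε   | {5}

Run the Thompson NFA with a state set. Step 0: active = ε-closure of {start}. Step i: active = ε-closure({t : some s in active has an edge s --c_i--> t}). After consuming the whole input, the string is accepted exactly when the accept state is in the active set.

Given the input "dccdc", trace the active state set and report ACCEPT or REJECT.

initial (ε-close {0}): {0,2}
'd' @ 1: {3,4,6,10}
'c' @ 2: {1,2,5,7,8,11}  [accepting]
'c' @ 3: {1,2,5,9}  [accepting]
'd' @ 4: {3,4,6,10}
'c' @ 5: {1,2,5,7,8,11}  [accepting]
end set {1,2,5,7,8,11} — state 1 in

Answer: ACCEPT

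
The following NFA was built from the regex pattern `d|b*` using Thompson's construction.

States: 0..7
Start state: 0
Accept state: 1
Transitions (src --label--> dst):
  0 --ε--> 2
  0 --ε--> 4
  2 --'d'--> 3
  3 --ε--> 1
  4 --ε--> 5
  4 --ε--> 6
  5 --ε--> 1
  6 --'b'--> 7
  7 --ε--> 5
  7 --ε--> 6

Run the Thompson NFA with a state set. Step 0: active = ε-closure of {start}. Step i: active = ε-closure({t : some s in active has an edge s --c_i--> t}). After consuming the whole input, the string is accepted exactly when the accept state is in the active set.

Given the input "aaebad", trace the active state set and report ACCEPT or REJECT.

start: ε-closure({0}) = {0,1,2,4,5,6}
'a' @ 1: {}  — state set empty
rest 'aebad' ignored (set empty)
final: {}; accept 1 not in set

Answer: REJECT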